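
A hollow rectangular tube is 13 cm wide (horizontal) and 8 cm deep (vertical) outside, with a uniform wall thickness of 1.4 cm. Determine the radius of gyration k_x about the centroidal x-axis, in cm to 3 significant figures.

k_x ≈ 2.92 cm

Decompose the section into non-overlapping parts with the origin at the bottom-left of its bounding rectangle.
Outer rectangle: 13 × 8, A = 104 cm², y = 4 cm, Ī = 554.67 cm⁴.
Inner void (subtracted): 10.2 × 5.2, A = 53.04 cm², y = 4 cm, Ī = 119.52 cm⁴.
By symmetry the centroid is at mid-height, ȳ = 4 cm.
All pieces are centred on the centroidal x-axis, so I = ΣĪ (holes subtracted) = 435.15 cm⁴.
Radius of gyration: k = √(I/A) = √(435.15 / 50.96) = 2.9222 cm.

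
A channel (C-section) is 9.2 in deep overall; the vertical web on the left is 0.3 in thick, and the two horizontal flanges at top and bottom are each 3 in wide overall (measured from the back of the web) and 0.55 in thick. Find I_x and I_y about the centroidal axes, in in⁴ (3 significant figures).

Break the section into simple shapes (no overlaps), measuring from the bottom-left corner of the bounding box.
Web: 0.3 × 9.2, A = 2.76 in², y = 4.6 in, Ī = 19.467 in⁴.
Top flange (beyond web): 2.7 × 0.55, A = 1.485 in², y = 8.925 in, Ī = 0.037434 in⁴.
Bottom flange (beyond web): 2.7 × 0.55, A = 1.485 in², y = 0.275 in, Ī = 0.037434 in⁴.
By symmetry the centroid is at mid-height, ȳ = 4.6 in.
Transfer each piece to the centroidal x-axis using Ī + A·d² with d = y − 4.6:
  web: d = 0 in → contributes +19.467 in⁴
  top flange (beyond web): d = 4.325 in → contributes +27.815 in⁴
  bottom flange (beyond web): d = -4.325 in → contributes +27.815 in⁴
Total I = 75.098 in⁴.
For the y-axis: x̄ = 0.92749 in.
Repeating about the centroidal y-axis gives I_y = 5.0438 in⁴.

I_x ≈ 75.1 in⁴, I_y ≈ 5.04 in⁴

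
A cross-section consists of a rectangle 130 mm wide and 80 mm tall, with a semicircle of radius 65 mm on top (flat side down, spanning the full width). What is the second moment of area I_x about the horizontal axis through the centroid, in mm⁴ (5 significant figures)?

I_x ≈ 2.6012 × 10⁷ mm⁴

Split into non-overlapping primitives; take the origin at the lower-left of the bounding box.
Rectangular body: 130 × 80, A = 10 400 mm², y = 40 mm, Ī = 5 546 667 mm⁴.
Semicircular cap: semicircle r = 65, A = 6636.614 mm², y = 107.5869 mm, Ī = 1 959 230 mm⁴.
Centroid: ȳ = ΣA·y / ΣA = 66.32847 mm.
Transfer each piece to the horizontal axis through the centroid using Ī + A·d² with d = y − 66.32847:
  rectangular body: d = -26.32847 mm → contributes +12 755 823 mm⁴
  semicircular cap: d = 41.25839 mm → contributes +13 256 440 mm⁴
Total I = 26 012 262 mm⁴.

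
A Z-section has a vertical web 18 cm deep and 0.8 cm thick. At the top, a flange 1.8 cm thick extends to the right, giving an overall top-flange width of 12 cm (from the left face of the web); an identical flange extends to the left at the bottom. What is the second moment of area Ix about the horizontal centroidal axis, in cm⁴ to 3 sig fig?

Break the section into simple shapes (no overlaps), measuring from the bottom-left corner of the bounding box.
Web: 0.8 × 18, A = 14.4 cm², y = 9 cm, Ī = 388.8 cm⁴.
Top flange (beyond web): 11.2 × 1.8, A = 20.16 cm², y = 17.1 cm, Ī = 5.4432 cm⁴.
Bottom flange (beyond web): 11.2 × 1.8, A = 20.16 cm², y = 0.9 cm, Ī = 5.4432 cm⁴.
Centroid: ȳ = ΣA·y / ΣA = 9 cm.
Transfer each piece to the horizontal centroidal axis using Ī + A·d² with d = y − 9:
  web: d = 0 cm → contributes +388.8 cm⁴
  top flange (beyond web): d = 8.1 cm → contributes +1328.1 cm⁴
  bottom flange (beyond web): d = -8.1 cm → contributes +1328.1 cm⁴
Total I = 3045.1 cm⁴.

Ix ≈ 3050 cm⁴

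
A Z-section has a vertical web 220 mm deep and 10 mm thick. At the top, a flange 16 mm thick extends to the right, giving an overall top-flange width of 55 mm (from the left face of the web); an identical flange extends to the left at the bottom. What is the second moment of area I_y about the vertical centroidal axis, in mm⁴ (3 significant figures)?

Decompose the section into non-overlapping parts with the origin at the bottom-left of its bounding rectangle.
Web: 10 × 220, A = 2 200 mm², x = 50 mm, Ī = 18 333 mm⁴.
Top flange (beyond web): 45 × 16, A = 720 mm², x = 77.5 mm, Ī = 121 500 mm⁴.
Bottom flange (beyond web): 45 × 16, A = 720 mm², x = 22.5 mm, Ī = 121 500 mm⁴.
Centroid: x̄ = ΣA·x / ΣA = 50 mm.
Transfer each piece to the vertical centroidal axis using Ī + A·d² with d = x − 50:
  web: d = 0 mm → contributes +18 333 mm⁴
  top flange (beyond web): d = 27.5 mm → contributes +666 000 mm⁴
  bottom flange (beyond web): d = -27.5 mm → contributes +666 000 mm⁴
Total I = 1 350 333 mm⁴.

I_y ≈ 1.35 × 10⁶ mm⁴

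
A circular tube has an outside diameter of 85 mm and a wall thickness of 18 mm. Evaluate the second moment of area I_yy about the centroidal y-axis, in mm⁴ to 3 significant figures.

Decompose the section into non-overlapping parts with the origin at the bottom-left of its bounding rectangle.
Outer circle: ⌀85, A = 5674.5 mm², x = 42.5 mm, Ī = 2 562 392 mm⁴.
Bore (subtracted): ⌀49, A = 1885.7 mm², x = 42.5 mm, Ī = 282 979 mm⁴.
By symmetry the centroid is at mid-width, x̄ = 42.5 mm.
All pieces are centred on the centroidal y-axis, so I = ΣĪ (holes subtracted) = 2 279 413 mm⁴.

I_yy ≈ 2.28 × 10⁶ mm⁴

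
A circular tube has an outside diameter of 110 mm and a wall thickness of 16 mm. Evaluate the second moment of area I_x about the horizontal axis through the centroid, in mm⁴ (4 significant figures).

I_x ≈ 5.370 × 10⁶ mm⁴

Break the section into simple shapes (no overlaps), measuring from the bottom-left corner of the bounding box.
Outer circle: ⌀110, A = 9503.32 mm², y = 55 mm, Ī = 7 186 884 mm⁴.
Bore (subtracted): ⌀78, A = 4778.36 mm², y = 55 mm, Ī = 1 816 972 mm⁴.
By symmetry the centroid is at mid-height, ȳ = 55 mm.
All pieces are centred on the horizontal axis through the centroid, so I = ΣĪ (holes subtracted) = 5 369 912 mm⁴.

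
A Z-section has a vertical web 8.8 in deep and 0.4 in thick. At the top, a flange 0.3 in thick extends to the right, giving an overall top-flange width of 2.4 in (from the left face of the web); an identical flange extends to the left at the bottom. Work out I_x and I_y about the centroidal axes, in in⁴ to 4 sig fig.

I_x ≈ 44.40 in⁴, I_y ≈ 2.175 in⁴

Treat the section as a set of non-overlapping primitives; coordinates are from the bounding-box lower-left.
Web: 0.4 × 8.8, A = 3.52 in², y = 4.4 in, Ī = 22.7157 in⁴.
Top flange (beyond web): 2 × 0.3, A = 0.6 in², y = 8.65 in, Ī = 0.0045 in⁴.
Bottom flange (beyond web): 2 × 0.3, A = 0.6 in², y = 0.15 in, Ī = 0.0045 in⁴.
Centroid: ȳ = ΣA·y / ΣA = 4.4 in.
Transfer each piece to the centroidal x-axis using Ī + A·d² with d = y − 4.4:
  web: d = 0 in → contributes +22.7157 in⁴
  top flange (beyond web): d = 4.25 in → contributes +10.842 in⁴
  bottom flange (beyond web): d = -4.25 in → contributes +10.842 in⁴
Total I = 44.3997 in⁴.
For the y-axis: x̄ = 2.2 in.
Repeating about the centroidal y-axis gives I_y = 2.17493 in⁴.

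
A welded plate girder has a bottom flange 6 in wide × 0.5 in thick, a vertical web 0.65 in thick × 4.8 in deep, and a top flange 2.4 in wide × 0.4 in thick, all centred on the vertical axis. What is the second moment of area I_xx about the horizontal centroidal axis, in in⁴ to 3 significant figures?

I_xx ≈ 29.4 in⁴

Split into non-overlapping primitives; take the origin at the lower-left of the bounding box.
Bottom plate: 6 × 0.5, A = 3 in², y = 0.25 in, Ī = 0.0625 in⁴.
Web plate: 0.65 × 4.8, A = 3.12 in², y = 2.9 in, Ī = 5.9904 in⁴.
Top plate: 2.4 × 0.4, A = 0.96 in², y = 5.5 in, Ī = 0.0128 in⁴.
Centroid: ȳ = ΣA·y / ΣA = 2.1297 in.
Transfer each piece to the horizontal centroidal axis using Ī + A·d² with d = y − 2.1297:
  bottom plate: d = -1.8797 in → contributes +10.662 in⁴
  web plate: d = 0.77034 in → contributes +7.8419 in⁴
  top plate: d = 3.3703 in → contributes +10.918 in⁴
Total I = 29.421 in⁴.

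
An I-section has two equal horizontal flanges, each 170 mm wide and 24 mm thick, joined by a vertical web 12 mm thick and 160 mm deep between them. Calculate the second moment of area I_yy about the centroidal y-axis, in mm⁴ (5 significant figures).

Treat the section as a set of non-overlapping primitives; coordinates are from the bounding-box lower-left.
Bottom flange: 170 × 24, A = 4 080 mm², x = 85 mm, Ī = 9 826 000 mm⁴.
Web: 12 × 160, A = 1 920 mm², x = 85 mm, Ī = 23 040 mm⁴.
Top flange: 170 × 24, A = 4 080 mm², x = 85 mm, Ī = 9 826 000 mm⁴.
By symmetry the centroid is at mid-width, x̄ = 85 mm.
All pieces are centred on the centroidal y-axis, so I = ΣĪ = 19 675 040 mm⁴.

I_yy ≈ 1.9675 × 10⁷ mm⁴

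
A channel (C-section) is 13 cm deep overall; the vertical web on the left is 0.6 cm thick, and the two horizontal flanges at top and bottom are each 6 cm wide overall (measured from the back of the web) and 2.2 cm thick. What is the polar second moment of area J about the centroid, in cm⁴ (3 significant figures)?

Break the section into simple shapes (no overlaps), measuring from the bottom-left corner of the bounding box.
Web: 0.6 × 13, A = 7.8 cm², y = 6.5 cm, Ī = 109.85 cm⁴.
Top flange (beyond web): 5.4 × 2.2, A = 11.88 cm², y = 11.9 cm, Ī = 4.7916 cm⁴.
Bottom flange (beyond web): 5.4 × 2.2, A = 11.88 cm², y = 1.1 cm, Ī = 4.7916 cm⁴.
By symmetry the centroid is at mid-height, ȳ = 6.5 cm.
Transfer each piece to the centroidal x-axis using Ī + A·d² with d = y − 6.5:
  web: d = 0 cm → contributes +109.85 cm⁴
  top flange (beyond web): d = 5.4 cm → contributes +351.21 cm⁴
  bottom flange (beyond web): d = -5.4 cm → contributes +351.21 cm⁴
Total I = 812.27 cm⁴.
For the y-axis: x̄ = 2.5586 cm.
Repeating about the centroidal y-axis gives I_y = 110.82 cm⁴.
Polar second moment: J = I_x + I_y = 923.1 cm⁴.

J ≈ 923 cm⁴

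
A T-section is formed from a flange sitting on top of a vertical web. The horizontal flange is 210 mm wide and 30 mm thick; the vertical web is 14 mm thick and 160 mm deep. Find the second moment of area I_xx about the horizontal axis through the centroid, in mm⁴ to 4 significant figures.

I_xx ≈ 2.016 × 10⁷ mm⁴

Decompose the section into non-overlapping parts with the origin at the bottom-left of its bounding rectangle.
Flange: 210 × 30, A = 6 300 mm², y = 175 mm, Ī = 472 500 mm⁴.
Web: 14 × 160, A = 2 240 mm², y = 80 mm, Ī = 4 778 667 mm⁴.
Centroid: ȳ = ΣA·y / ΣA = 150.082 mm.
Transfer each piece to the horizontal axis through the centroid using Ī + A·d² with d = y − 150.082:
  flange: d = 24.918 mm → contributes +4 384 223 mm⁴
  web: d = -70.082 mm → contributes +15 780 387 mm⁴
Total I = 20 164 609 mm⁴.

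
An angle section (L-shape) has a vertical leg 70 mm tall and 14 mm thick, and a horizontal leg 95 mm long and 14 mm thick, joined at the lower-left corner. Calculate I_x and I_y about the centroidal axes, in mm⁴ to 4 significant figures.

I_x ≈ 8.308 × 10⁵ mm⁴, I_y ≈ 1.822 × 10⁶ mm⁴

Treat the section as a set of non-overlapping primitives; coordinates are from the bounding-box lower-left.
Vertical leg: 14 × 70, A = 980 mm², y = 35 mm, Ī = 400 167 mm⁴.
Horizontal leg (remainder): 81 × 14, A = 1 134 mm², y = 7 mm, Ī = 18 522 mm⁴.
Centroid: ȳ = ΣA·y / ΣA = 19.9801 mm.
Transfer each piece to the centroidal x-axis using Ī + A·d² with d = y − 19.9801:
  vertical leg: d = 15.0199 mm → contributes +621 251 mm⁴
  horizontal leg (remainder): d = -12.9801 mm → contributes +209 583 mm⁴
Total I = 830 834 mm⁴.
For the y-axis: x̄ = 32.4801 mm.
Repeating about the centroidal y-axis gives I_y = 1 822 121 mm⁴.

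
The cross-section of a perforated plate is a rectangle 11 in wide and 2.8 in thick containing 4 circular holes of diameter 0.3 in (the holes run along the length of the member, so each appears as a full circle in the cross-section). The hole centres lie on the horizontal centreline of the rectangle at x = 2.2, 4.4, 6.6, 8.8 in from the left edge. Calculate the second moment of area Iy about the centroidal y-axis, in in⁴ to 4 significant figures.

Decompose the section into non-overlapping parts with the origin at the bottom-left of its bounding rectangle.
Plate: 11 × 2.8, A = 30.8 in², x = 5.5 in, Ī = 310.567 in⁴.
Hole 1 (subtracted): ⌀0.3, A = 0.0706858 in², x = 2.2 in, Ī = 0.000397608 in⁴.
Hole 2 (subtracted): ⌀0.3, A = 0.0706858 in², x = 4.4 in, Ī = 0.000397608 in⁴.
Hole 3 (subtracted): ⌀0.3, A = 0.0706858 in², x = 6.6 in, Ī = 0.000397608 in⁴.
Hole 4 (subtracted): ⌀0.3, A = 0.0706858 in², x = 8.8 in, Ī = 0.000397608 in⁴.
By symmetry the centroid is at mid-width, x̄ = 5.5 in.
Transfer each piece to the centroidal y-axis using Ī + A·d² with d = x − 5.5:
  plate: d = 0 in → contributes +310.567 in⁴
  hole 1: d = -3.3 in → contributes −0.770166 in⁴
  hole 2: d = -1.1 in → contributes −0.0859275 in⁴
  hole 3: d = 1.1 in → contributes −0.0859275 in⁴
  hole 4: d = 3.3 in → contributes −0.770166 in⁴
Total I = 308.854 in⁴.

Iy ≈ 308.9 in⁴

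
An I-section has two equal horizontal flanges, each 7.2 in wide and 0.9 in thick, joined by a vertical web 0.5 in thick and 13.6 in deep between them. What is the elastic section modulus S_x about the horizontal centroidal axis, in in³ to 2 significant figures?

S_x ≈ 100 in³

Split into non-overlapping primitives; take the origin at the lower-left of the bounding box.
Bottom flange: 7.2 × 0.9, A = 6.48 in², y = 0.45 in, Ī = 0.4374 in⁴.
Web: 0.5 × 13.6, A = 6.8 in², y = 7.7 in, Ī = 104.8 in⁴.
Top flange: 7.2 × 0.9, A = 6.48 in², y = 14.95 in, Ī = 0.4374 in⁴.
By symmetry the centroid is at mid-height, ȳ = 7.7 in.
Transfer each piece to the horizontal centroidal axis using Ī + A·d² with d = y − 7.7:
  bottom flange: d = -7.25 in → contributes +341 in⁴
  web: d = 0 in → contributes +104.8 in⁴
  top flange: d = 7.25 in → contributes +341 in⁴
Total I = 786.9 in⁴.
Extreme fibre distance c = 7.7 in; S = I/c = 102.2 in³.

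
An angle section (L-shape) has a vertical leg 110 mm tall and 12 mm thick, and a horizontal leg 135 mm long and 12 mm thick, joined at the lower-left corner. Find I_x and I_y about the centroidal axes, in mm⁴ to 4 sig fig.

I_x ≈ 3.022 × 10⁶ mm⁴, I_y ≈ 5.052 × 10⁶ mm⁴

Break the section into simple shapes (no overlaps), measuring from the bottom-left corner of the bounding box.
Vertical leg: 12 × 110, A = 1 320 mm², y = 55 mm, Ī = 1 331 000 mm⁴.
Horizontal leg (remainder): 123 × 12, A = 1 476 mm², y = 6 mm, Ī = 17 712 mm⁴.
Centroid: ȳ = ΣA·y / ΣA = 29.133 mm.
Transfer each piece to the centroidal x-axis using Ī + A·d² with d = y − 29.133:
  vertical leg: d = 25.867 mm → contributes +2 214 211 mm⁴
  horizontal leg (remainder): d = -23.133 mm → contributes +807 576 mm⁴
Total I = 3 021 787 mm⁴.
For the y-axis: x̄ = 41.633 mm.
Repeating about the centroidal y-axis gives I_y = 5 051 612 mm⁴.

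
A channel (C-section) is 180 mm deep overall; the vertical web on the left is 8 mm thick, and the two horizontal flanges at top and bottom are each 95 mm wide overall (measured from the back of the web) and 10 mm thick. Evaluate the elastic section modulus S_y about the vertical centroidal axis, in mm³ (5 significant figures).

S_y ≈ 4.4346 × 10⁴ mm³

Decompose the section into non-overlapping parts with the origin at the bottom-left of its bounding rectangle.
Web: 8 × 180, A = 1 440 mm², x = 4 mm, Ī = 7 680 mm⁴.
Top flange (beyond web): 87 × 10, A = 870 mm², x = 51.5 mm, Ī = 548752.5 mm⁴.
Bottom flange (beyond web): 87 × 10, A = 870 mm², x = 51.5 mm, Ī = 548752.5 mm⁴.
Centroid: x̄ = ΣA·x / ΣA = 29.99057 mm.
Transfer each piece to the vertical centroidal axis using Ī + A·d² with d = x − 29.99057:
  web: d = -25.99057 mm → contributes +980413.7 mm⁴
  top flange (beyond web): d = 21.50943 mm → contributes +951 263 mm⁴
  bottom flange (beyond web): d = 21.50943 mm → contributes +951 263 mm⁴
Total I = 2 882 940 mm⁴.
Extreme fibre distance c = 65.00943 mm; S = I/c = 44346.48 mm³.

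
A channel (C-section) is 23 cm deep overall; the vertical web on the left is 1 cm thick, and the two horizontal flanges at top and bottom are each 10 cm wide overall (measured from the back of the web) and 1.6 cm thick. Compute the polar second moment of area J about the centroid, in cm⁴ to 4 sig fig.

J ≈ 4833 cm⁴

Split into non-overlapping primitives; take the origin at the lower-left of the bounding box.
Web: 1 × 23, A = 23 cm², y = 11.5 cm, Ī = 1013.92 cm⁴.
Top flange (beyond web): 9 × 1.6, A = 14.4 cm², y = 22.2 cm, Ī = 3.072 cm⁴.
Bottom flange (beyond web): 9 × 1.6, A = 14.4 cm², y = 0.8 cm, Ī = 3.072 cm⁴.
By symmetry the centroid is at mid-height, ȳ = 11.5 cm.
Transfer each piece to the centroidal x-axis using Ī + A·d² with d = y − 11.5:
  web: d = 0 cm → contributes +1013.92 cm⁴
  top flange (beyond web): d = 10.7 cm → contributes +1651.73 cm⁴
  bottom flange (beyond web): d = -10.7 cm → contributes +1651.73 cm⁴
Total I = 4317.37 cm⁴.
For the y-axis: x̄ = 3.27992 cm.
Repeating about the centroidal y-axis gives I_y = 516.008 cm⁴.
Polar second moment: J = I_x + I_y = 4833.38 cm⁴.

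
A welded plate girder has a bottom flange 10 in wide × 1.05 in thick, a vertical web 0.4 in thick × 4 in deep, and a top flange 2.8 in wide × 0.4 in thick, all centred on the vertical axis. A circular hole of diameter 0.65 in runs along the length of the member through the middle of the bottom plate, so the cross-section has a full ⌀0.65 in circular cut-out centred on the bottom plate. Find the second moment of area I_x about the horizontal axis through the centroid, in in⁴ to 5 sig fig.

Break the section into simple shapes (no overlaps), measuring from the bottom-left corner of the bounding box.
Bottom plate: 10 × 1.05, A = 10.5 in², y = 0.525 in, Ī = 0.9646875 in⁴.
Web plate: 0.4 × 4, A = 1.6 in², y = 3.05 in, Ī = 2.133333 in⁴.
Top plate: 2.8 × 0.4, A = 1.12 in², y = 5.25 in, Ī = 0.01493333 in⁴.
Hole (subtracted): ⌀0.65, A = 0.3318307 in², y = 0.525 in, Ī = 0.008762405 in⁴.
Centroid: ȳ = ΣA·y / ΣA = 1.249075 in.
Transfer each piece to the horizontal axis through the centroid using Ī + A·d² with d = y − 1.249075:
  bottom plate: d = -0.7240749 in → contributes +6.469674 in⁴
  web plate: d = 1.800925 in → contributes +7.322663 in⁴
  top plate: d = 4.000925 in → contributes +17.94322 in⁴
  hole: d = -0.7240749 in → contributes −0.1827361 in⁴
Total I = 31.55282 in⁴.

I_x ≈ 31.553 in⁴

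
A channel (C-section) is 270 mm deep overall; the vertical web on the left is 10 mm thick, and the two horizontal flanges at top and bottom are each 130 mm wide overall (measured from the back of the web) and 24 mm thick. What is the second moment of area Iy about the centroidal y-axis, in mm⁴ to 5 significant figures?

Treat the section as a set of non-overlapping primitives; coordinates are from the bounding-box lower-left.
Web: 10 × 270, A = 2 700 mm², x = 5 mm, Ī = 22 500 mm⁴.
Top flange (beyond web): 120 × 24, A = 2 880 mm², x = 70 mm, Ī = 3 456 000 mm⁴.
Bottom flange (beyond web): 120 × 24, A = 2 880 mm², x = 70 mm, Ī = 3 456 000 mm⁴.
Centroid: x̄ = ΣA·x / ΣA = 49.25532 mm.
Transfer each piece to the centroidal y-axis using Ī + A·d² with d = x − 49.25532:
  web: d = -44.25532 mm → contributes +5 310 540 mm⁴
  top flange (beyond web): d = 20.74468 mm → contributes +4 695 384 mm⁴
  bottom flange (beyond web): d = 20.74468 mm → contributes +4 695 384 mm⁴
Total I = 14 701 309 mm⁴.

Iy ≈ 1.4701 × 10⁷ mm⁴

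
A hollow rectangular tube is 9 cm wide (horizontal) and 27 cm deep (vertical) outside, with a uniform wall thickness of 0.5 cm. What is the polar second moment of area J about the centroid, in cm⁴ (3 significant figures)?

Treat the section as a set of non-overlapping primitives; coordinates are from the bounding-box lower-left.
Outer rectangle: 9 × 27, A = 243 cm², y = 13.5 cm, Ī = 14 762 cm⁴.
Inner void (subtracted): 8 × 26, A = 208 cm², y = 13.5 cm, Ī = 11 717 cm⁴.
By symmetry the centroid is at mid-height, ȳ = 13.5 cm.
All pieces are centred on the centroidal x-axis, so I = ΣĪ (holes subtracted) = 3044.9 cm⁴.
Repeating about the centroidal y-axis gives I_y = 530.92 cm⁴.
Polar second moment: J = I_x + I_y = 3575.8 cm⁴.

J ≈ 3580 cm⁴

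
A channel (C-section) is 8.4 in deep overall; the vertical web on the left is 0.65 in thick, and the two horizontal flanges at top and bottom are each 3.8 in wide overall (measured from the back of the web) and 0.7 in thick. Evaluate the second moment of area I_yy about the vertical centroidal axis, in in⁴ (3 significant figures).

Decompose the section into non-overlapping parts with the origin at the bottom-left of its bounding rectangle.
Web: 0.65 × 8.4, A = 5.46 in², x = 0.325 in, Ī = 0.19224 in⁴.
Top flange (beyond web): 3.15 × 0.7, A = 2.205 in², x = 2.225 in, Ī = 1.8233 in⁴.
Bottom flange (beyond web): 3.15 × 0.7, A = 2.205 in², x = 2.225 in, Ī = 1.8233 in⁴.
Centroid: x̄ = ΣA·x / ΣA = 1.1739 in.
Transfer each piece to the vertical centroidal axis using Ī + A·d² with d = x − 1.1739:
  web: d = -0.84894 in → contributes +4.1272 in⁴
  top flange (beyond web): d = 1.0511 in → contributes +4.2592 in⁴
  bottom flange (beyond web): d = 1.0511 in → contributes +4.2592 in⁴
Total I = 12.646 in⁴.

I_yy ≈ 12.6 in⁴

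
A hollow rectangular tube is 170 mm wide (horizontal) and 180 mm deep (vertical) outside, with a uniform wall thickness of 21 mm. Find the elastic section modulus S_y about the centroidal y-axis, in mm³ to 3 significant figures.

Treat the section as a set of non-overlapping primitives; coordinates are from the bounding-box lower-left.
Outer rectangle: 170 × 180, A = 30 600 mm², x = 85 mm, Ī = 73 695 000 mm⁴.
Inner void (subtracted): 128 × 138, A = 17 664 mm², x = 85 mm, Ī = 24 117 248 mm⁴.
By symmetry the centroid is at mid-width, x̄ = 85 mm.
All pieces are centred on the centroidal y-axis, so I = ΣĪ (holes subtracted) = 49 577 752 mm⁴.
Extreme fibre distance c = 85 mm; S = I/c = 583 268 mm³.

S_y ≈ 5.83 × 10⁵ mm³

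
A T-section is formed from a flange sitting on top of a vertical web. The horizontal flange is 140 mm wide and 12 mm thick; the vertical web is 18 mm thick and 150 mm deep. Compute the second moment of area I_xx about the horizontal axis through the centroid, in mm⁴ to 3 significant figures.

Treat the section as a set of non-overlapping primitives; coordinates are from the bounding-box lower-left.
Flange: 140 × 12, A = 1 680 mm², y = 156 mm, Ī = 20 160 mm⁴.
Web: 18 × 150, A = 2 700 mm², y = 75 mm, Ī = 5 062 500 mm⁴.
Centroid: ȳ = ΣA·y / ΣA = 106.07 mm.
Transfer each piece to the horizontal axis through the centroid using Ī + A·d² with d = y − 106.07:
  flange: d = 49.932 mm → contributes +4 208 661 mm⁴
  web: d = -31.068 mm → contributes +7 668 678 mm⁴
Total I = 11 877 339 mm⁴.

I_xx ≈ 1.19 × 10⁷ mm⁴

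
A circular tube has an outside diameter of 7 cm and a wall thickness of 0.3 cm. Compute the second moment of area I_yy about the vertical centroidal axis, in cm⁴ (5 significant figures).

I_yy ≈ 35.504 cm⁴

Treat the section as a set of non-overlapping primitives; coordinates are from the bounding-box lower-left.
Outer circle: ⌀7, A = 38.48451 cm², x = 3.5 cm, Ī = 117.8588 cm⁴.
Bore (subtracted): ⌀6.4, A = 32.16991 cm², x = 3.5 cm, Ī = 82.35497 cm⁴.
By symmetry the centroid is at mid-width, x̄ = 3.5 cm.
All pieces are centred on the vertical centroidal axis, so I = ΣĪ (holes subtracted) = 35.50385 cm⁴.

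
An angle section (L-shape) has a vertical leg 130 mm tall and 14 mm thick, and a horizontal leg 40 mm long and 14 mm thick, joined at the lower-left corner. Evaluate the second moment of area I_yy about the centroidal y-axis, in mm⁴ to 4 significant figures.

Break the section into simple shapes (no overlaps), measuring from the bottom-left corner of the bounding box.
Vertical leg: 14 × 130, A = 1 820 mm², x = 7 mm, Ī = 29726.7 mm⁴.
Horizontal leg (remainder): 26 × 14, A = 364 mm², x = 27 mm, Ī = 20505.3 mm⁴.
Centroid: x̄ = ΣA·x / ΣA = 10.3333 mm.
Transfer each piece to the centroidal y-axis using Ī + A·d² with d = x − 10.3333:
  vertical leg: d = -3.33333 mm → contributes +49948.9 mm⁴
  horizontal leg (remainder): d = 16.6667 mm → contributes +121 616 mm⁴
Total I = 171 565 mm⁴.

I_yy ≈ 1.716 × 10⁵ mm⁴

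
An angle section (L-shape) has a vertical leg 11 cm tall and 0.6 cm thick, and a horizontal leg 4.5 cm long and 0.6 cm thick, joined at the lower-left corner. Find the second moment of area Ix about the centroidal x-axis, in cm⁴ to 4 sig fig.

Ix ≈ 113.3 cm⁴

Break the section into simple shapes (no overlaps), measuring from the bottom-left corner of the bounding box.
Vertical leg: 0.6 × 11, A = 6.6 cm², y = 5.5 cm, Ī = 66.55 cm⁴.
Horizontal leg (remainder): 3.9 × 0.6, A = 2.34 cm², y = 0.3 cm, Ī = 0.0702 cm⁴.
Centroid: ȳ = ΣA·y / ΣA = 4.13893 cm.
Transfer each piece to the centroidal x-axis using Ī + A·d² with d = y − 4.13893:
  vertical leg: d = 1.36107 cm → contributes +78.7766 cm⁴
  horizontal leg (remainder): d = -3.83893 cm → contributes +34.5556 cm⁴
Total I = 113.332 cm⁴.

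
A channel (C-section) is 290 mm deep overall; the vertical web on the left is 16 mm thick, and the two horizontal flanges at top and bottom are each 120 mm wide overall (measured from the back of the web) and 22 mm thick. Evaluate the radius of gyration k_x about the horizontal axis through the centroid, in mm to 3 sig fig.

Split into non-overlapping primitives; take the origin at the lower-left of the bounding box.
Web: 16 × 290, A = 4 640 mm², y = 145 mm, Ī = 32 518 667 mm⁴.
Top flange (beyond web): 104 × 22, A = 2 288 mm², y = 279 mm, Ī = 92 283 mm⁴.
Bottom flange (beyond web): 104 × 22, A = 2 288 mm², y = 11 mm, Ī = 92 283 mm⁴.
By symmetry the centroid is at mid-height, ȳ = 145 mm.
Transfer each piece to the horizontal axis through the centroid using Ī + A·d² with d = y − 145:
  web: d = 0 mm → contributes +32 518 667 mm⁴
  top flange (beyond web): d = 134 mm → contributes +41 175 611 mm⁴
  bottom flange (beyond web): d = -134 mm → contributes +41 175 611 mm⁴
Total I = 114 869 888 mm⁴.
Radius of gyration: k = √(I/A) = √(114 869 888 / 9 216) = 111.64 mm.

k_x ≈ 112 mm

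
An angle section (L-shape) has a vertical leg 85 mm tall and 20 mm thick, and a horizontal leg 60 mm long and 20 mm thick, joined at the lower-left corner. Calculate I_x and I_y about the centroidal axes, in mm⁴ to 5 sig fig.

I_x ≈ 1.6248 × 10⁶ mm⁴, I_y ≈ 6.5293 × 10⁵ mm⁴

Break the section into simple shapes (no overlaps), measuring from the bottom-left corner of the bounding box.
Vertical leg: 20 × 85, A = 1 700 mm², y = 42.5 mm, Ī = 1 023 542 mm⁴.
Horizontal leg (remainder): 40 × 20, A = 800 mm², y = 10 mm, Ī = 26666.67 mm⁴.
Centroid: ȳ = ΣA·y / ΣA = 32.1 mm.
Transfer each piece to the centroidal x-axis using Ī + A·d² with d = y − 32.1:
  vertical leg: d = 10.4 mm → contributes +1 207 414 mm⁴
  horizontal leg (remainder): d = -22.1 mm → contributes +417394.7 mm⁴
Total I = 1 624 808 mm⁴.
For the y-axis: x̄ = 19.6 mm.
Repeating about the centroidal y-axis gives I_y = 652933.3 mm⁴.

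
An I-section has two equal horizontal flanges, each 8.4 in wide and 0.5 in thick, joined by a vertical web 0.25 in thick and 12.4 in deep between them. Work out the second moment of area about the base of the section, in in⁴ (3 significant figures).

Break the section into simple shapes (no overlaps), measuring from the bottom-left corner of the bounding box.
Bottom flange: 8.4 × 0.5, A = 4.2 in², y = 0.25 in, Ī = 0.0875 in⁴.
Web: 0.25 × 12.4, A = 3.1 in², y = 6.7 in, Ī = 39.721 in⁴.
Top flange: 8.4 × 0.5, A = 4.2 in², y = 13.15 in, Ī = 0.0875 in⁴.
Transfer each piece to the bottom edge using Ī + A·d² with d = y − 0:
  bottom flange: d = 0.25 in → contributes +0.35 in⁴
  web: d = 6.7 in → contributes +178.88 in⁴
  top flange: d = 13.15 in → contributes +726.36 in⁴
Total I = 905.59 in⁴.

I_base ≈ 906 in⁴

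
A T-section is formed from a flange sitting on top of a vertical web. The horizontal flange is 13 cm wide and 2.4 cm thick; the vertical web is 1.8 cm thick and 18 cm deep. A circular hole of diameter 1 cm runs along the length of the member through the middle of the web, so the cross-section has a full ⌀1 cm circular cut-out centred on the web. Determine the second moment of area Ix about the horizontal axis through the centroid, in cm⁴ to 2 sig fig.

Treat the section as a set of non-overlapping primitives; coordinates are from the bounding-box lower-left.
Flange: 13 × 2.4, A = 31.2 cm², y = 19.2 cm, Ī = 14.98 cm⁴.
Web: 1.8 × 18, A = 32.4 cm², y = 9 cm, Ī = 874.8 cm⁴.
Hole (subtracted): ⌀1, A = 0.7854 cm², y = 9 cm, Ī = 0.04909 cm⁴.
Centroid: ȳ = ΣA·y / ΣA = 14.07 cm.
Transfer each piece to the horizontal axis through the centroid using Ī + A·d² with d = y − 14.07:
  flange: d = 5.134 cm → contributes +837.2 cm⁴
  web: d = -5.066 cm → contributes +1 706 cm⁴
  hole: d = -5.066 cm → contributes −20.21 cm⁴
Total I = 2 523 cm⁴.

Ix ≈ 2500 cm⁴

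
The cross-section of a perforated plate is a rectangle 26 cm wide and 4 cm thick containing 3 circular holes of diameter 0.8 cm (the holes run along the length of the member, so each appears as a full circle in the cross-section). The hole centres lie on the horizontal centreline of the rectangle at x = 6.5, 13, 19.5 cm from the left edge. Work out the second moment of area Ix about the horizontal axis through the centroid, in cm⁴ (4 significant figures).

Split into non-overlapping primitives; take the origin at the lower-left of the bounding box.
Plate: 26 × 4, A = 104 cm², y = 2 cm, Ī = 138.667 cm⁴.
Hole 1 (subtracted): ⌀0.8, A = 0.502655 cm², y = 2 cm, Ī = 0.0201062 cm⁴.
Hole 2 (subtracted): ⌀0.8, A = 0.502655 cm², y = 2 cm, Ī = 0.0201062 cm⁴.
Hole 3 (subtracted): ⌀0.8, A = 0.502655 cm², y = 2 cm, Ī = 0.0201062 cm⁴.
By symmetry the centroid is at mid-height, ȳ = 2 cm.
All pieces are centred on the horizontal axis through the centroid, so I = ΣĪ (holes subtracted) = 138.606 cm⁴.

Ix ≈ 138.6 cm⁴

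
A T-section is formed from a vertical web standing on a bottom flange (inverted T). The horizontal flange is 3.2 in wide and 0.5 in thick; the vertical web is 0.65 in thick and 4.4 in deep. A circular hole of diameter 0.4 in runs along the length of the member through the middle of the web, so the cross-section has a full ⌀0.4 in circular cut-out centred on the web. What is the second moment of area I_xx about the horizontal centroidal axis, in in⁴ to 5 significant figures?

I_xx ≈ 10.705 in⁴

Decompose the section into non-overlapping parts with the origin at the bottom-left of its bounding rectangle.
Flange: 3.2 × 0.5, A = 1.6 in², y = 0.25 in, Ī = 0.03333333 in⁴.
Web: 0.65 × 4.4, A = 2.86 in², y = 2.7 in, Ī = 4.614133 in⁴.
Hole (subtracted): ⌀0.4, A = 0.1256637 in², y = 2.7 in, Ī = 0.001256637 in⁴.
Centroid: ȳ = ΣA·y / ΣA = 1.795594 in.
Transfer each piece to the horizontal centroidal axis using Ī + A·d² with d = y − 1.795594:
  flange: d = -1.545594 in → contributes +3.85551 in⁴
  web: d = 0.9044061 in → contributes +6.953471 in⁴
  hole: d = 0.9044061 in → contributes −0.1040433 in⁴
Total I = 10.70494 in⁴.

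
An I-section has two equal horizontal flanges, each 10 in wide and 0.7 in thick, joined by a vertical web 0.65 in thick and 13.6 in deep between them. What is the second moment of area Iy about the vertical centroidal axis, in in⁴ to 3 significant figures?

Split into non-overlapping primitives; take the origin at the lower-left of the bounding box.
Bottom flange: 10 × 0.7, A = 7 in², x = 5 in, Ī = 58.333 in⁴.
Web: 0.65 × 13.6, A = 8.84 in², x = 5 in, Ī = 0.31124 in⁴.
Top flange: 10 × 0.7, A = 7 in², x = 5 in, Ī = 58.333 in⁴.
By symmetry the centroid is at mid-width, x̄ = 5 in.
All pieces are centred on the vertical centroidal axis, so I = ΣĪ = 116.98 in⁴.

Iy ≈ 117 in⁴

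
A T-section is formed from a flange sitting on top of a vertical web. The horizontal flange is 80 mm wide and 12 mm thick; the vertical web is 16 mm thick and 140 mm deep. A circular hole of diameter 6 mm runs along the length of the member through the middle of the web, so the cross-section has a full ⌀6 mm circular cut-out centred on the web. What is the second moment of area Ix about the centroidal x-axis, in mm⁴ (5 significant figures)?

Ix ≈ 7.5368 × 10⁶ mm⁴

Treat the section as a set of non-overlapping primitives; coordinates are from the bounding-box lower-left.
Flange: 80 × 12, A = 960 mm², y = 146 mm, Ī = 11 520 mm⁴.
Web: 16 × 140, A = 2 240 mm², y = 70 mm, Ī = 3 658 667 mm⁴.
Hole (subtracted): ⌀6, A = 28.27433 mm², y = 70 mm, Ī = 63.61725 mm⁴.
Centroid: ȳ = ΣA·y / ΣA = 93.00325 mm.
Transfer each piece to the centroidal x-axis using Ī + A·d² with d = y − 93.00325:
  flange: d = 52.99675 mm → contributes +2 707 829 mm⁴
  web: d = -23.00325 mm → contributes +4 843 962 mm⁴
  hole: d = -23.00325 mm → contributes −15024.97 mm⁴
Total I = 7 536 766 mm⁴.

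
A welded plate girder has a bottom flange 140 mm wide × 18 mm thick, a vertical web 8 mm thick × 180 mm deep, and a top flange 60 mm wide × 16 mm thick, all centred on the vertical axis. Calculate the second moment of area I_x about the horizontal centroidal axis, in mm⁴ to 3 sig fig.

Decompose the section into non-overlapping parts with the origin at the bottom-left of its bounding rectangle.
Bottom plate: 140 × 18, A = 2 520 mm², y = 9 mm, Ī = 68 040 mm⁴.
Web plate: 8 × 180, A = 1 440 mm², y = 108 mm, Ī = 3 888 000 mm⁴.
Top plate: 60 × 16, A = 960 mm², y = 206 mm, Ī = 20 480 mm⁴.
Centroid: ȳ = ΣA·y / ΣA = 76.415 mm.
Transfer each piece to the horizontal centroidal axis using Ī + A·d² with d = y − 76.415:
  bottom plate: d = -67.415 mm → contributes +11 520 767 mm⁴
  web plate: d = 31.585 mm → contributes +5 324 595 mm⁴
  top plate: d = 129.59 mm → contributes +16 141 152 mm⁴
Total I = 32 986 514 mm⁴.

I_x ≈ 3.30 × 10⁷ mm⁴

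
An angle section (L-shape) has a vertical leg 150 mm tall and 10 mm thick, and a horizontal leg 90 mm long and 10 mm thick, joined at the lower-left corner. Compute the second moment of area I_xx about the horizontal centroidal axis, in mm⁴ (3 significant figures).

I_xx ≈ 5.38 × 10⁶ mm⁴

Decompose the section into non-overlapping parts with the origin at the bottom-left of its bounding rectangle.
Vertical leg: 10 × 150, A = 1 500 mm², y = 75 mm, Ī = 2 812 500 mm⁴.
Horizontal leg (remainder): 80 × 10, A = 800 mm², y = 5 mm, Ī = 6666.7 mm⁴.
Centroid: ȳ = ΣA·y / ΣA = 50.652 mm.
Transfer each piece to the horizontal centroidal axis using Ī + A·d² with d = y − 50.652:
  vertical leg: d = 24.348 mm → contributes +3 701 725 mm⁴
  horizontal leg (remainder): d = -45.652 mm → contributes +1 673 963 mm⁴
Total I = 5 375 688 mm⁴.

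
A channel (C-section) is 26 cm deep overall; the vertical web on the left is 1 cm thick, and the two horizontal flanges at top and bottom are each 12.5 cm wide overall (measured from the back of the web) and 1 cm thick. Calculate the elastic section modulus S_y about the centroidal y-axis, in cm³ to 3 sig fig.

S_y ≈ 80.8 cm³

Treat the section as a set of non-overlapping primitives; coordinates are from the bounding-box lower-left.
Web: 1 × 26, A = 26 cm², x = 0.5 cm, Ī = 2.1667 cm⁴.
Top flange (beyond web): 11.5 × 1, A = 11.5 cm², x = 6.75 cm, Ī = 126.74 cm⁴.
Bottom flange (beyond web): 11.5 × 1, A = 11.5 cm², x = 6.75 cm, Ī = 126.74 cm⁴.
Centroid: x̄ = ΣA·x / ΣA = 3.4337 cm.
Transfer each piece to the centroidal y-axis using Ī + A·d² with d = x − 3.4337:
  web: d = -2.9337 cm → contributes +225.93 cm⁴
  top flange (beyond web): d = 3.3163 cm → contributes +253.22 cm⁴
  bottom flange (beyond web): d = 3.3163 cm → contributes +253.22 cm⁴
Total I = 732.37 cm⁴.
Extreme fibre distance c = 9.0663 cm; S = I/c = 80.779 cm³.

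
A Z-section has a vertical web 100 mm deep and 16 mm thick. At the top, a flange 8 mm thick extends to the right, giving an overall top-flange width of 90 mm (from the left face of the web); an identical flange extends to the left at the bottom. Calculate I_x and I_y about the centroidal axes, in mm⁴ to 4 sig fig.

I_x ≈ 3.845 × 10⁶ mm⁴, I_y ≈ 2.972 × 10⁶ mm⁴

Decompose the section into non-overlapping parts with the origin at the bottom-left of its bounding rectangle.
Web: 16 × 100, A = 1 600 mm², y = 50 mm, Ī = 1 333 333 mm⁴.
Top flange (beyond web): 74 × 8, A = 592 mm², y = 96 mm, Ī = 3157.33 mm⁴.
Bottom flange (beyond web): 74 × 8, A = 592 mm², y = 4 mm, Ī = 3157.33 mm⁴.
Centroid: ȳ = ΣA·y / ΣA = 50 mm.
Transfer each piece to the centroidal x-axis using Ī + A·d² with d = y − 50:
  web: d = 0 mm → contributes +1 333 333 mm⁴
  top flange (beyond web): d = 46 mm → contributes +1 255 829 mm⁴
  bottom flange (beyond web): d = -46 mm → contributes +1 255 829 mm⁴
Total I = 3 844 992 mm⁴.
For the y-axis: x̄ = 82 mm.
Repeating about the centroidal y-axis gives I_y = 2 972 032 mm⁴.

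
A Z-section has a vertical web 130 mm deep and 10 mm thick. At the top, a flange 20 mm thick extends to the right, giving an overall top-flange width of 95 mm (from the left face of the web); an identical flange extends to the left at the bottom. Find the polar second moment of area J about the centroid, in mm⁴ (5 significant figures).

J ≈ 2.1958 × 10⁷ mm⁴

Decompose the section into non-overlapping parts with the origin at the bottom-left of its bounding rectangle.
Web: 10 × 130, A = 1 300 mm², y = 65 mm, Ī = 1 830 833 mm⁴.
Top flange (beyond web): 85 × 20, A = 1 700 mm², y = 120 mm, Ī = 56666.67 mm⁴.
Bottom flange (beyond web): 85 × 20, A = 1 700 mm², y = 10 mm, Ī = 56666.67 mm⁴.
Centroid: ȳ = ΣA·y / ΣA = 65 mm.
Transfer each piece to the centroidal x-axis using Ī + A·d² with d = y − 65:
  web: d = 0 mm → contributes +1 830 833 mm⁴
  top flange (beyond web): d = 55 mm → contributes +5 199 167 mm⁴
  bottom flange (beyond web): d = -55 mm → contributes +5 199 167 mm⁴
Total I = 12 229 167 mm⁴.
For the y-axis: x̄ = 90 mm.
Repeating about the centroidal y-axis gives I_y = 9 729 167 mm⁴.
Polar second moment: J = I_x + I_y = 21 958 333 mm⁴.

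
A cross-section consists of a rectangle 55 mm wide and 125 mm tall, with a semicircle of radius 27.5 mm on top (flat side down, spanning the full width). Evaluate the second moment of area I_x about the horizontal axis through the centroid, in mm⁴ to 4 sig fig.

Split into non-overlapping primitives; take the origin at the lower-left of the bounding box.
Rectangular body: 55 × 125, A = 6 875 mm², y = 62.5 mm, Ī = 8 951 823 mm⁴.
Semicircular cap: semicircle r = 27.5, A = 1187.91 mm², y = 136.671 mm, Ī = 62771.5 mm⁴.
Centroid: ȳ = ΣA·y / ΣA = 73.4277 mm.
Transfer each piece to the horizontal axis through the centroid using Ī + A·d² with d = y − 73.4277:
  rectangular body: d = -10.9277 mm → contributes +9 772 801 mm⁴
  semicircular cap: d = 63.2436 mm → contributes +4 814 144 mm⁴
Total I = 14 586 945 mm⁴.

I_x ≈ 1.459 × 10⁷ mm⁴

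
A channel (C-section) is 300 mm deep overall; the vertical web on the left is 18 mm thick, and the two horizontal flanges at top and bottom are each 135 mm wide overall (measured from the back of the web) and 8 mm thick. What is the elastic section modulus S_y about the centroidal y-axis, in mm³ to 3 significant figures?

Decompose the section into non-overlapping parts with the origin at the bottom-left of its bounding rectangle.
Web: 18 × 300, A = 5 400 mm², x = 9 mm, Ī = 145 800 mm⁴.
Top flange (beyond web): 117 × 8, A = 936 mm², x = 76.5 mm, Ī = 1 067 742 mm⁴.
Bottom flange (beyond web): 117 × 8, A = 936 mm², x = 76.5 mm, Ī = 1 067 742 mm⁴.
Centroid: x̄ = ΣA·x / ΣA = 26.376 mm.
Transfer each piece to the centroidal y-axis using Ī + A·d² with d = x − 26.376:
  web: d = -17.376 mm → contributes +1 776 242 mm⁴
  top flange (beyond web): d = 50.124 mm → contributes +3 419 340 mm⁴
  bottom flange (beyond web): d = 50.124 mm → contributes +3 419 340 mm⁴
Total I = 8 614 923 mm⁴.
Extreme fibre distance c = 108.62 mm; S = I/c = 79 310 mm³.

S_y ≈ 7.93 × 10⁴ mm³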